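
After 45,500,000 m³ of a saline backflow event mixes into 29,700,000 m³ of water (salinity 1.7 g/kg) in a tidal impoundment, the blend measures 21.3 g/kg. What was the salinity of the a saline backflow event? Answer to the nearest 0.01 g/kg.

34.09 g/kg

Salt balance: 29,700,000×1.7 + 45,500,000×S = 75,200,000×21.3
50,490,000 + 45,500,000·S = 1,601,760,000
S = (1,601,760,000 − 50,490,000) / 45,500,000 = 34.0938 g/kg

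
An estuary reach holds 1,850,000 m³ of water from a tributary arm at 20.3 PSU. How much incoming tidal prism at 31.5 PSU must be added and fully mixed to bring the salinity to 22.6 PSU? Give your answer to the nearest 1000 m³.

Salt balance: 1,850,000×20.3 + V×31.5 = (1,850,000+V)×22.6
37,555,000 + 31.5V = 41,810,000 + 22.6V
4,255,000 = 8.9V
V = 478,089.89 m³

478000 m³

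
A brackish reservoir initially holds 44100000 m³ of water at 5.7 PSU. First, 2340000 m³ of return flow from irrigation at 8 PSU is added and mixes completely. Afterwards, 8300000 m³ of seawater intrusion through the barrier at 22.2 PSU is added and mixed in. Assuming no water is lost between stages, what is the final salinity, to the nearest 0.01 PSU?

Total salt / total volume:
Initial salt = 44,100,000×5.7 = 251,370,000
After stage 1: salt = 251,370,000 + 2,340,000×8 = 270,090,000; volume = 46,440,000 m³; S = 5.816 PSU
After stage 2: salt = 270,090,000 + 8,300,000×22.2 = 454,350,000; volume = 54,740,000 m³
S = 454,350,000 / 54,740,000 = 8.3001 PSU

8.30 PSU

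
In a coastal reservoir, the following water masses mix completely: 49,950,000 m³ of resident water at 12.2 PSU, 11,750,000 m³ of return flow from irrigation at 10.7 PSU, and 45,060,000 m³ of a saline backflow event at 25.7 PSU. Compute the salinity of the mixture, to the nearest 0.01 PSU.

17.73 PSU

Mass of salt is conserved:
salt = 49,950,000×12.2 + 11,750,000×10.7 + 45,060,000×25.7 = 609,390,000 + 125,725,000 + 1,158,042,000 = 1,893,157,000
volume = 49,950,000 + 11,750,000 + 45,060,000 = 106,760,000 m³
S = 1,893,157,000 / 106,760,000 = 17.7328 PSU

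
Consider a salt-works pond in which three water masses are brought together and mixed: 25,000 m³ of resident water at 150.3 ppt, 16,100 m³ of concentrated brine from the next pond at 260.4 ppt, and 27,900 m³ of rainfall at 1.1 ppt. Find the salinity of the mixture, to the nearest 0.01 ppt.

115.66 ppt

Conserving salt mass:
salt = 25,000×150.3 + 16,100×260.4 + 27,900×1.1 = 3,757,500 + 4,192,440 + 30,690 = 7,980,630
volume = 25,000 + 16,100 + 27,900 = 69,000 m³
S = 7,980,630 / 69,000 = 115.6613 ppt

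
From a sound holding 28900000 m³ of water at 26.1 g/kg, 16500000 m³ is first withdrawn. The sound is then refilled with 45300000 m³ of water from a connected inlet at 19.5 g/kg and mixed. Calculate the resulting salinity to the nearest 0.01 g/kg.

20.92 g/kg

Remaining after removal: 12,400,000 m³ at 26.1 g/kg (salt = 323,640,000)
After addition: salt = 323,640,000 + 45,300,000×19.5 = 1,206,990,000; volume = 57,700,000 m³
S = 1,206,990,000 / 57,700,000 = 20.9184 g/kg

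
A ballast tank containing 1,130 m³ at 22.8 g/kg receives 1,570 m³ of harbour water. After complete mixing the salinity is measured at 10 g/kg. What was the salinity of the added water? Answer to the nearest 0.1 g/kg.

Salt balance: 1,130×22.8 + 1,570×S = 2,700×10
25,764 + 1,570·S = 27,000
S = (27,000 − 25,764) / 1,570 = 0.7873 g/kg

0.8 g/kg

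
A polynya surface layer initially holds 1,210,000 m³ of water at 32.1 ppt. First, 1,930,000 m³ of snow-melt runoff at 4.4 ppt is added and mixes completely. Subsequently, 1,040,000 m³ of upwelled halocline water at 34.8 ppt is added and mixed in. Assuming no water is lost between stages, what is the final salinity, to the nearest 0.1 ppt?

20.0 ppt

Total salt / total volume:
Initial salt = 1,210,000×32.1 = 38,841,000
After stage 1: salt = 38,841,000 + 1,930,000×4.4 = 47,333,000; volume = 3,140,000 m³; S = 15.074 ppt
After stage 2: salt = 47,333,000 + 1,040,000×34.8 = 83,525,000; volume = 4,180,000 m³
S = 83,525,000 / 4,180,000 = 19.9821 ppt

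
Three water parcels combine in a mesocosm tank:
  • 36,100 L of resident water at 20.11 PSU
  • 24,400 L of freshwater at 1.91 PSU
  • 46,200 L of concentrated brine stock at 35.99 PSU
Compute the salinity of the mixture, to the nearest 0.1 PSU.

22.8 PSU

Weighted by volume,
salt = 36,100×20.11 + 24,400×1.91 + 46,200×35.99 = 725,971 + 46,604 + 1,662,738 = 2,435,313
volume = 36,100 + 24,400 + 46,200 = 106,700 L
S = 2,435,313 / 106,700 = 22.824 PSU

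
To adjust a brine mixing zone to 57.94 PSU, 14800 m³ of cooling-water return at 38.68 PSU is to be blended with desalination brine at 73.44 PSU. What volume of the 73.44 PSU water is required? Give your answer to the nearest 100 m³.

18400 m³

Salt balance: 14,800×38.68 + V×73.44 = (14,800+V)×57.94
572,464 + 73.44V = 857,512 + 57.94V
285,048 = 15.5V
V = 18,390.19 m³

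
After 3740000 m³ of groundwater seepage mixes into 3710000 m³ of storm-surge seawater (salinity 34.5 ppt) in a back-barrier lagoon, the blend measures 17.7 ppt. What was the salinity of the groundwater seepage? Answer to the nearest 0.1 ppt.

Salt balance: 3,710,000×34.5 + 3,740,000×S = 7,450,000×17.7
127,995,000 + 3,740,000·S = 131,865,000
S = (131,865,000 − 127,995,000) / 3,740,000 = 1.0348 ppt

1.0 ppt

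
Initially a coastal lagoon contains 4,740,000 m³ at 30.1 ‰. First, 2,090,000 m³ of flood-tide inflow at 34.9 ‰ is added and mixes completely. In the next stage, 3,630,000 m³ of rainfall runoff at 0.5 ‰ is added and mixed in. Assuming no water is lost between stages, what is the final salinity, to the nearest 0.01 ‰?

20.79 ‰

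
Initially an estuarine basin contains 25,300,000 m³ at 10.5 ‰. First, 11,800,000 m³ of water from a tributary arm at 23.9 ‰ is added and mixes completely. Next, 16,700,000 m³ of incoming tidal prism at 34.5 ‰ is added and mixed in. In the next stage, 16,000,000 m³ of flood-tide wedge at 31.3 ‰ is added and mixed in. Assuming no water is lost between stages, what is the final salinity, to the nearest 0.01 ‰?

Conserving salt mass:
Initial salt = 25,300,000×10.5 = 265,650,000
After stage 1: salt = 265,650,000 + 11,800,000×23.9 = 547,670,000; volume = 37,100,000 m³; S = 14.762 ‰
After stage 2: salt = 547,670,000 + 16,700,000×34.5 = 1,123,820,000; volume = 53,800,000 m³; S = 20.889 ‰
After stage 3: salt = 1,123,820,000 + 16,000,000×31.3 = 1,624,620,000; volume = 69,800,000 m³
S = 1,624,620,000 / 69,800,000 = 23.2754 ‰

23.28 ‰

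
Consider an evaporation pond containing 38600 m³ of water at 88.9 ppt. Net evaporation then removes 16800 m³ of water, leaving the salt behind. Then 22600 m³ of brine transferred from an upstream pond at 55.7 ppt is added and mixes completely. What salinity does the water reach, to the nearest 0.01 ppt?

After evaporation: salt = 38,600×88.9 = 3,431,540; volume = 38,600 − 16,800 = 21,800 m³
After mixing: salt = 3,431,540 + 22,600×55.7 = 4,690,360; volume = 21,800 + 22,600 = 44,400 m³
S = 4,690,360 / 44,400 = 105.6387 ppt

105.64 ppt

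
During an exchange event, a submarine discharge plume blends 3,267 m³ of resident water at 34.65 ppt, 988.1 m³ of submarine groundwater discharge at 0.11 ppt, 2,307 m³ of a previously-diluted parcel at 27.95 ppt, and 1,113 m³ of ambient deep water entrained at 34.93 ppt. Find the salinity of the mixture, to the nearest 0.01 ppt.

28.23 ppt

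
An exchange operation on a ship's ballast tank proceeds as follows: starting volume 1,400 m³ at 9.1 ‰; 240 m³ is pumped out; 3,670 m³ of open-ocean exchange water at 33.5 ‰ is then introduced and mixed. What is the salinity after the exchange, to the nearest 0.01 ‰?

Remaining after removal: 1,160 m³ at 9.1 ‰ (salt = 10,556)
After addition: salt = 10,556 + 3,670×33.5 = 133,501; volume = 4,830 m³
S = 133,501 / 4,830 = 27.64 ‰

27.64 ‰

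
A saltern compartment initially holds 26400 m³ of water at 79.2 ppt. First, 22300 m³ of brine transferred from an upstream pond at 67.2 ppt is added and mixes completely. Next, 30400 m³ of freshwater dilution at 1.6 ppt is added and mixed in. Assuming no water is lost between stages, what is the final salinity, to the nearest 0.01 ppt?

45.99 ppt

Total salt / total volume:
Initial salt = 26,400×79.2 = 2,090,880
After stage 1: salt = 2,090,880 + 22,300×67.2 = 3,589,440; volume = 48,700 m³; S = 73.705 ppt
After stage 2: salt = 3,589,440 + 30,400×1.6 = 3,638,080; volume = 79,100 m³
S = 3,638,080 / 79,100 = 45.9934 ppt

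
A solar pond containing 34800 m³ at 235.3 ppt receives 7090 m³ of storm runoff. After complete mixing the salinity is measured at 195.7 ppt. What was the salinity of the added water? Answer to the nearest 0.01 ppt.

Salt balance: 34,800×235.3 + 7,090×S = 41,890×195.7
8,188,440 + 7,090·S = 8,197,873
S = (8,197,873 − 8,188,440) / 7,090 = 1.3305 ppt

1.33 ppt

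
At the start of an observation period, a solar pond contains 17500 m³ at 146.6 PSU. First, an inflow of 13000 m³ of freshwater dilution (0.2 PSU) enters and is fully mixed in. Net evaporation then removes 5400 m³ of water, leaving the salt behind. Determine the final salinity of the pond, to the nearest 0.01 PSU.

102.31 PSU

After mixing: salt = 17,500×146.6 + 13,000×0.2 = 2,568,100; volume = 30,500 m³
After evaporation: salt unchanged = 2,568,100; volume = 30,500 − 5,400 = 25,100 m³
S = 2,568,100 / 25,100 = 102.3147 PSU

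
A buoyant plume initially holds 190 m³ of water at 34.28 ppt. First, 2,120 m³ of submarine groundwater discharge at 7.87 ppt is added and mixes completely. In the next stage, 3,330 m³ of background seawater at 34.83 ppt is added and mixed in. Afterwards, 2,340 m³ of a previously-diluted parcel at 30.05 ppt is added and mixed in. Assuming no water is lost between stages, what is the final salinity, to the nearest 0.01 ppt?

26.25 ppt

Mass of salt is conserved:
Initial salt = 190×34.28 = 6,513.2
After stage 1: salt = 6,513.2 + 2,120×7.87 = 23,197.6; volume = 2,310 m³; S = 10.042 ppt
After stage 2: salt = 23,197.6 + 3,330×34.83 = 139,181.5; volume = 5,640 m³; S = 24.678 ppt
After stage 3: salt = 139,181.5 + 2,340×30.05 = 209,498.5; volume = 7,980 m³
S = 209,498.5 / 7,980 = 26.2529 ppt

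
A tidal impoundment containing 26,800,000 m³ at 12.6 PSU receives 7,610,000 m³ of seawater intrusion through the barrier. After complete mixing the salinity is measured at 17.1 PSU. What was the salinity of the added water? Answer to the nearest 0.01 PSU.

Salt balance: 26,800,000×12.6 + 7,610,000×S = 34,410,000×17.1
337,680,000 + 7,610,000·S = 588,411,000
S = (588,411,000 − 337,680,000) / 7,610,000 = 32.9476 PSU

32.95 PSU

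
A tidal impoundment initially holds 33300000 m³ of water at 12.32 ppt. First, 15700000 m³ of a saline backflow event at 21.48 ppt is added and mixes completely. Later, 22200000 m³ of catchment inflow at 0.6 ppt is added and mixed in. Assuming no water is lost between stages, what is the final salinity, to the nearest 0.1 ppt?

10.7 ppt

Conserving salt mass:
Initial salt = 33,300,000×12.32 = 410,256,000
After stage 1: salt = 410,256,000 + 15,700,000×21.48 = 747,492,000; volume = 49,000,000 m³; S = 15.255 ppt
After stage 2: salt = 747,492,000 + 22,200,000×0.6 = 760,812,000; volume = 71,200,000 m³
S = 760,812,000 / 71,200,000 = 10.6856 ppt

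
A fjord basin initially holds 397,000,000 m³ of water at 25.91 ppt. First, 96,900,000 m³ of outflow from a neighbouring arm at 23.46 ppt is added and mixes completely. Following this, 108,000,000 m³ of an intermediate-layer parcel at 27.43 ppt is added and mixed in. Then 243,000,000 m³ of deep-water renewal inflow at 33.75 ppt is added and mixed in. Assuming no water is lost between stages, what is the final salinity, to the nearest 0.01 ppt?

By conservation of dissolved salt,
Initial salt = 397,000,000×25.91 = 10,286,270,000
After stage 1: salt = 10,286,270,000 + 96,900,000×23.46 = 12,559,544,000; volume = 493,900,000 m³; S = 25.429 ppt
After stage 2: salt = 12,559,544,000 + 108,000,000×27.43 = 15,521,984,000; volume = 601,900,000 m³; S = 25.788 ppt
After stage 3: salt = 15,521,984,000 + 243,000,000×33.75 = 23,723,234,000; volume = 844,900,000 m³
S = 23,723,234,000 / 844,900,000 = 28.0782 ppt

28.08 ppt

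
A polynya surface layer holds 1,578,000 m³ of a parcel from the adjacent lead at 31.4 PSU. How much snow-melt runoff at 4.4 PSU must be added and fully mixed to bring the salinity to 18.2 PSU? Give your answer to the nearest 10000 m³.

Salt balance: 1,578,000×31.4 + V×4.4 = (1,578,000+V)×18.2
49,549,200 + 4.4V = 28,719,600 + 18.2V
20,829,600 = 13.8V
V = 1,509,391.3 m³

1510000 m³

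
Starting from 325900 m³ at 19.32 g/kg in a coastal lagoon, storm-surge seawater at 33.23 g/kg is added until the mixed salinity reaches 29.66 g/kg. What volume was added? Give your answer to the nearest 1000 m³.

944000 m³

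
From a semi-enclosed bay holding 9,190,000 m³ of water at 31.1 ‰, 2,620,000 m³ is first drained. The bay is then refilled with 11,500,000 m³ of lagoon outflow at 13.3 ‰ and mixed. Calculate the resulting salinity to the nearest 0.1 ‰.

Remaining after removal: 6,570,000 m³ at 31.1 ‰ (salt = 204,327,000)
After addition: salt = 204,327,000 + 11,500,000×13.3 = 357,277,000; volume = 18,070,000 m³
S = 357,277,000 / 18,070,000 = 19.7718 ‰

19.8 ‰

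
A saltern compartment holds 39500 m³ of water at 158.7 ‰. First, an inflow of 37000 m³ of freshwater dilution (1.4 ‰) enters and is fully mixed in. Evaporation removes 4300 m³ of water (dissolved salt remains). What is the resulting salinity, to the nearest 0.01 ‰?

After mixing: salt = 39,500×158.7 + 37,000×1.4 = 6,320,450; volume = 76,500 m³
After evaporation: salt unchanged = 6,320,450; volume = 76,500 − 4,300 = 72,200 m³
S = 6,320,450 / 72,200 = 87.5409 ‰

87.54 ‰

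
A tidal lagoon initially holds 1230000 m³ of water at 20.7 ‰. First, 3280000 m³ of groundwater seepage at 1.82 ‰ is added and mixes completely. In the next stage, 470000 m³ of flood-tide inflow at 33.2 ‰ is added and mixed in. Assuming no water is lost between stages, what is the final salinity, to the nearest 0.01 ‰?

By conservation of dissolved salt,
Initial salt = 1,230,000×20.7 = 25,461,000
After stage 1: salt = 25,461,000 + 3,280,000×1.82 = 31,430,600; volume = 4,510,000 m³; S = 6.969 ‰
After stage 2: salt = 31,430,600 + 470,000×33.2 = 47,034,600; volume = 4,980,000 m³
S = 47,034,600 / 4,980,000 = 9.4447 ‰

9.44 ‰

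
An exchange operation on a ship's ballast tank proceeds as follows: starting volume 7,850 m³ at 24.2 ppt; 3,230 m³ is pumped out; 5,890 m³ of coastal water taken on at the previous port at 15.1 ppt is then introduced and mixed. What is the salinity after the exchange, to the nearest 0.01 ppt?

19.10 ppt

Remaining after removal: 4,620 m³ at 24.2 ppt (salt = 111,804)
After addition: salt = 111,804 + 5,890×15.1 = 200,743; volume = 10,510 m³
S = 200,743 / 10,510 = 19.1002 ppt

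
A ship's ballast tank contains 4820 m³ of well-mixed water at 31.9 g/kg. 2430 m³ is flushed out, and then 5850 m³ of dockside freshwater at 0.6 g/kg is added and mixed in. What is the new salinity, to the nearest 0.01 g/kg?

Remaining after removal: 2,390 m³ at 31.9 g/kg (salt = 76,241)
After addition: salt = 76,241 + 5,850×0.6 = 79,751; volume = 8,240 m³
S = 79,751 / 8,240 = 9.6785 g/kg

9.68 g/kg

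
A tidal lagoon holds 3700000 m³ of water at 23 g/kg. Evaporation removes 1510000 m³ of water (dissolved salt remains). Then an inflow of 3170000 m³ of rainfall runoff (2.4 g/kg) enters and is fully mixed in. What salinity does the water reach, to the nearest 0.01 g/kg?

17.30 g/kg

After evaporation: salt = 3,700,000×23 = 85,100,000; volume = 3,700,000 − 1,510,000 = 2,190,000 m³
After mixing: salt = 85,100,000 + 3,170,000×2.4 = 92,708,000; volume = 2,190,000 + 3,170,000 = 5,360,000 m³
S = 92,708,000 / 5,360,000 = 17.2963 g/kg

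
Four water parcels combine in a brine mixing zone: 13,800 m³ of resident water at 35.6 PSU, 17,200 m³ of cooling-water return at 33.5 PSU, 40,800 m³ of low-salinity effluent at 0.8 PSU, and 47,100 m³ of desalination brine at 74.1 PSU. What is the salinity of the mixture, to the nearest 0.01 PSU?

38.61 PSU

By conservation of dissolved salt,
salt = 13,800×35.6 + 17,200×33.5 + 40,800×0.8 + 47,100×74.1 = 491,280 + 576,200 + 32,640 + 3,490,110 = 4,590,230
volume = 13,800 + 17,200 + 40,800 + 47,100 = 118,900 m³
S = 4,590,230 / 118,900 = 38.6058 PSU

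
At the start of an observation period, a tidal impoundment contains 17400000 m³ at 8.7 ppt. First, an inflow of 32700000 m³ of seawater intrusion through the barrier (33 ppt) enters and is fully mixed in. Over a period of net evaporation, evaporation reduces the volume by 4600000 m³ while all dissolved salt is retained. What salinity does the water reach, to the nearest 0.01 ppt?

27.04 ppt

After mixing: salt = 17,400,000×8.7 + 32,700,000×33 = 1,230,480,000; volume = 50,100,000 m³
After evaporation: salt unchanged = 1,230,480,000; volume = 50,100,000 − 4,600,000 = 45,500,000 m³
S = 1,230,480,000 / 45,500,000 = 27.0435 ppt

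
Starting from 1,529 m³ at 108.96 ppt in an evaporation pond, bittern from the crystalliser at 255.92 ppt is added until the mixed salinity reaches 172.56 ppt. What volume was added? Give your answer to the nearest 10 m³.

Salt balance: 1,529×108.96 + V×255.92 = (1,529+V)×172.56
166,599.84 + 255.92V = 263,844.24 + 172.56V
97,244.4 = 83.36V
V = 1,166.56 m³

1170 m³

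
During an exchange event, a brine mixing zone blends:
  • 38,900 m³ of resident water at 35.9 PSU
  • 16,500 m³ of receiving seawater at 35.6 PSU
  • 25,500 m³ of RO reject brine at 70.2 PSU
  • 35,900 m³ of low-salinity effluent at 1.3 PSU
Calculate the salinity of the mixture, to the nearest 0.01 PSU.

32.71 PSU

Total salt / total volume:
salt = 38,900×35.9 + 16,500×35.6 + 25,500×70.2 + 35,900×1.3 = 1,396,510 + 587,400 + 1,790,100 + 46,670 = 3,820,680
volume = 38,900 + 16,500 + 25,500 + 35,900 = 116,800 m³
S = 3,820,680 / 116,800 = 32.7113 PSU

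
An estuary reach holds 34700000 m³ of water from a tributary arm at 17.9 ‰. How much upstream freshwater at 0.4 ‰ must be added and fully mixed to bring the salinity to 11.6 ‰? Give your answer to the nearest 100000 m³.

Salt balance: 34,700,000×17.9 + V×0.4 = (34,700,000+V)×11.6
621,130,000 + 0.4V = 402,520,000 + 11.6V
218,610,000 = 11.2V
V = 19,518,750 m³

19500000 m³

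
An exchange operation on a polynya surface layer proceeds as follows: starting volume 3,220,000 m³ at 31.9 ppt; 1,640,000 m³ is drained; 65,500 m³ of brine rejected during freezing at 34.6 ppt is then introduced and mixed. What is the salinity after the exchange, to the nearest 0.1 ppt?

Remaining after removal: 1,580,000 m³ at 31.9 ppt (salt = 50,402,000)
After addition: salt = 50,402,000 + 65,500×34.6 = 52,668,300; volume = 1,645,500 m³
S = 52,668,300 / 1,645,500 = 32.0075 ppt

32.0 ppt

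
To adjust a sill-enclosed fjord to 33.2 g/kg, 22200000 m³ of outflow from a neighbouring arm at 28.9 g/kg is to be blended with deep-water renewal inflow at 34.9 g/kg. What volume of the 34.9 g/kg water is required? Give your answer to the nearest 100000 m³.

56200000 m³

Salt balance: 22,200,000×28.9 + V×34.9 = (22,200,000+V)×33.2
641,580,000 + 34.9V = 737,040,000 + 33.2V
95,460,000 = 1.7V
V = 56,152,941.18 m³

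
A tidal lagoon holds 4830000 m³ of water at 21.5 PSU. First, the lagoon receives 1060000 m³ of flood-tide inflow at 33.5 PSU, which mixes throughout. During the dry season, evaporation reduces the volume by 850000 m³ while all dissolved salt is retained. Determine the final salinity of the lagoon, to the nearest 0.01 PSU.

After mixing: salt = 4,830,000×21.5 + 1,060,000×33.5 = 139,355,000; volume = 5,890,000 m³
After evaporation: salt unchanged = 139,355,000; volume = 5,890,000 − 850,000 = 5,040,000 m³
S = 139,355,000 / 5,040,000 = 27.6498 PSU

27.65 PSU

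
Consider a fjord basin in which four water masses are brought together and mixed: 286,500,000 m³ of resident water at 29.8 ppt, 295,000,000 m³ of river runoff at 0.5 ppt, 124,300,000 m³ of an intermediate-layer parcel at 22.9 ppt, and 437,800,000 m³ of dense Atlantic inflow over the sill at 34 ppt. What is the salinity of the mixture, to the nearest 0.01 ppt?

23.10 ppt

Salt balance:
salt = 286,500,000×29.8 + 295,000,000×0.5 + 124,300,000×22.9 + 437,800,000×34 = 8,537,700,000 + 147,500,000 + 2,846,470,000 + 14,885,200,000 = 26,416,870,000
volume = 286,500,000 + 295,000,000 + 124,300,000 + 437,800,000 = 1,143,600,000 m³
S = 26,416,870,000 / 1,143,600,000 = 23.0997 ppt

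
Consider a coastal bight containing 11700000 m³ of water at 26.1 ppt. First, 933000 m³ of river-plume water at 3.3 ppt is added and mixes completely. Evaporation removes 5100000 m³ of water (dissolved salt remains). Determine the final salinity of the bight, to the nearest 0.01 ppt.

After mixing: salt = 11,700,000×26.1 + 933,000×3.3 = 308,448,900; volume = 12,633,000 m³
After evaporation: salt unchanged = 308,448,900; volume = 12,633,000 − 5,100,000 = 7,533,000 m³
S = 308,448,900 / 7,533,000 = 40.9464 ppt

40.95 ppt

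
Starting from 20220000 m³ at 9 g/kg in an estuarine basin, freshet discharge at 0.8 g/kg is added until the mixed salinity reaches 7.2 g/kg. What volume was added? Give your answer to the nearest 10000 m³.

Salt balance: 20,220,000×9 + V×0.8 = (20,220,000+V)×7.2
181,980,000 + 0.8V = 145,584,000 + 7.2V
36,396,000 = 6.4V
V = 5,686,875 m³

5690000 m³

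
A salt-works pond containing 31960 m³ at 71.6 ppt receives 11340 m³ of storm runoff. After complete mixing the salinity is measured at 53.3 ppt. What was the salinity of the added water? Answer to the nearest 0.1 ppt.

Salt balance: 31,960×71.6 + 11,340×S = 43,300×53.3
2,288,336 + 11,340·S = 2,307,890
S = (2,307,890 − 2,288,336) / 11,340 = 1.7243 ppt

1.7 ppt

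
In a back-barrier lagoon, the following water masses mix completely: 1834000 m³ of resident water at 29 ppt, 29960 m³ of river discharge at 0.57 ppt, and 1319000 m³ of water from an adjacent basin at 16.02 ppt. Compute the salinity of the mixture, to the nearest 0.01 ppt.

23.35 ppt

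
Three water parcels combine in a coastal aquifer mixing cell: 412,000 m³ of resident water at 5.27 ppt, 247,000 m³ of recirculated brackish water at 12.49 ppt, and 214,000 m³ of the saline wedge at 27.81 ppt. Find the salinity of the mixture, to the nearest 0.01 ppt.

12.84 ppt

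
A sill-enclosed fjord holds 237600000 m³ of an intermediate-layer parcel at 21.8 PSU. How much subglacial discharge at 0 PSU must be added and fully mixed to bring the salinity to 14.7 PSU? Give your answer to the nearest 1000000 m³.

115000000 m³

Salt balance: 237,600,000×21.8 + V×0 = (237,600,000+V)×14.7
5,179,680,000 + 0V = 3,492,720,000 + 14.7V
1,686,960,000 = 14.7V
V = 114,759,183.67 m³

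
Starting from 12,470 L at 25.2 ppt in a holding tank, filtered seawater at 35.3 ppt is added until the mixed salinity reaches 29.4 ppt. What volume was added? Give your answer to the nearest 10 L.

Salt balance: 12,470×25.2 + V×35.3 = (12,470+V)×29.4
314,244 + 35.3V = 366,618 + 29.4V
52,374 = 5.9V
V = 8,876.95 L

8880 L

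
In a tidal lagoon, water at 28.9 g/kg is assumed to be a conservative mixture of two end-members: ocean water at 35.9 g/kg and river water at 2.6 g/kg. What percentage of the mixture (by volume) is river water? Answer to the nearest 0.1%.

21.0%

Let f be the freshwater fraction. Salt balance per unit volume:
f×2.6 + (1−f)×35.9 = 28.9
f = (35.9 − 28.9) / (35.9 − 2.6) = 7/33.3 = 0.2102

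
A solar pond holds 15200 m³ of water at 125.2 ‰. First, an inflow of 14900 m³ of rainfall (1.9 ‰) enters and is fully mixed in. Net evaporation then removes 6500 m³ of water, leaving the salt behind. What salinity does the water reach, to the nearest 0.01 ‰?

81.84 ‰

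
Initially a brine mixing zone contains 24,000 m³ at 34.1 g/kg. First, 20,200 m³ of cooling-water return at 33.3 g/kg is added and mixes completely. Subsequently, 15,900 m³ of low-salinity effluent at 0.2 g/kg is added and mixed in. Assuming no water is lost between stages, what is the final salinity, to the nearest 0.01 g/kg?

24.86 g/kg

Weighted by volume,
Initial salt = 24,000×34.1 = 818,400
After stage 1: salt = 818,400 + 20,200×33.3 = 1,491,060; volume = 44,200 m³; S = 33.734 g/kg
After stage 2: salt = 1,491,060 + 15,900×0.2 = 1,494,240; volume = 60,100 m³
S = 1,494,240 / 60,100 = 24.8626 g/kg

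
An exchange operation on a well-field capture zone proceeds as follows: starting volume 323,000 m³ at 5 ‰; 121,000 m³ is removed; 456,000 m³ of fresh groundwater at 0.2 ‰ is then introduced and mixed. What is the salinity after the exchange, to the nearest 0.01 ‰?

1.67 ‰

Remaining after removal: 202,000 m³ at 5 ‰ (salt = 1,010,000)
After addition: salt = 1,010,000 + 456,000×0.2 = 1,101,200; volume = 658,000 m³
S = 1,101,200 / 658,000 = 1.6736 ‰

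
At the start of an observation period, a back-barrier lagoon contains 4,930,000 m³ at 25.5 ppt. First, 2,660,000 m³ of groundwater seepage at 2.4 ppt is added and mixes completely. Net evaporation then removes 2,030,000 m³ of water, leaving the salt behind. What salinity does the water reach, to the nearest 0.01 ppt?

23.76 ppt

After mixing: salt = 4,930,000×25.5 + 2,660,000×2.4 = 132,099,000; volume = 7,590,000 m³
After evaporation: salt unchanged = 132,099,000; volume = 7,590,000 − 2,030,000 = 5,560,000 m³
S = 132,099,000 / 5,560,000 = 23.7588 ppt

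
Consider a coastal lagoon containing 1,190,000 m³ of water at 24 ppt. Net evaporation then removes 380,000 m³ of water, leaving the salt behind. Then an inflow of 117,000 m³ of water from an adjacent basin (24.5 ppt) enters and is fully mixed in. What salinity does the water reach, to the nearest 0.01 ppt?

33.90 ppt

After evaporation: salt = 1,190,000×24 = 28,560,000; volume = 1,190,000 − 380,000 = 810,000 m³
After mixing: salt = 28,560,000 + 117,000×24.5 = 31,426,500; volume = 810,000 + 117,000 = 927,000 m³
S = 31,426,500 / 927,000 = 33.9013 ppt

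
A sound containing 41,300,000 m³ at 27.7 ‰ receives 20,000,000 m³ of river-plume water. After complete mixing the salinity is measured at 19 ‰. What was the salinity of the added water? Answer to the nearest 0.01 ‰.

1.03 ‰

Salt balance: 41,300,000×27.7 + 20,000,000×S = 61,300,000×19
1,144,010,000 + 20,000,000·S = 1,164,700,000
S = (1,164,700,000 − 1,144,010,000) / 20,000,000 = 1.0345 ‰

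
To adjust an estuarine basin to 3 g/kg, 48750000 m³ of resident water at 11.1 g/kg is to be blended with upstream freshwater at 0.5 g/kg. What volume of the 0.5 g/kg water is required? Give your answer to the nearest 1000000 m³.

Salt balance: 48,750,000×11.1 + V×0.5 = (48,750,000+V)×3
541,125,000 + 0.5V = 146,250,000 + 3V
394,875,000 = 2.5V
V = 157,950,000 m³

158000000 m³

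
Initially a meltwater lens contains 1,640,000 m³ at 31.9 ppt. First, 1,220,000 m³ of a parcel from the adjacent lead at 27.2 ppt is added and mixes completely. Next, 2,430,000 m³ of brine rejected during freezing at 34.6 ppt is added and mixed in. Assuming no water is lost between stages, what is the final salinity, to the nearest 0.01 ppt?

Salt balance:
Initial salt = 1,640,000×31.9 = 52,316,000
After stage 1: salt = 52,316,000 + 1,220,000×27.2 = 85,500,000; volume = 2,860,000 m³; S = 29.895 ppt
After stage 2: salt = 85,500,000 + 2,430,000×34.6 = 169,578,000; volume = 5,290,000 m³
S = 169,578,000 / 5,290,000 = 32.0563 ppt

32.06 ppt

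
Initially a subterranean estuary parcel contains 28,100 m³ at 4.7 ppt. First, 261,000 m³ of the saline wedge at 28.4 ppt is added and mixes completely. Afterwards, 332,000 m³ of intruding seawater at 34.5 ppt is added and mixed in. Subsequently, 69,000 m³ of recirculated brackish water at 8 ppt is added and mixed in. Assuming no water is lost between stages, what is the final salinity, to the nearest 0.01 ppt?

28.33 ppt

Mass of salt is conserved:
Initial salt = 28,100×4.7 = 132,070
After stage 1: salt = 132,070 + 261,000×28.4 = 7,544,470; volume = 289,100 m³; S = 26.096 ppt
After stage 2: salt = 7,544,470 + 332,000×34.5 = 18,998,470; volume = 621,100 m³; S = 30.588 ppt
After stage 3: salt = 18,998,470 + 69,000×8 = 19,550,470; volume = 690,100 m³
S = 19,550,470 / 690,100 = 28.3299 ppt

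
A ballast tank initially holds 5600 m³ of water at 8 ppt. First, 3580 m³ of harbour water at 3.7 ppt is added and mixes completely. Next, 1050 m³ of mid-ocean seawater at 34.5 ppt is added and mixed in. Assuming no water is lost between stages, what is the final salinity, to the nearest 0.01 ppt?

Conserving salt mass:
Initial salt = 5,600×8 = 44,800
After stage 1: salt = 44,800 + 3,580×3.7 = 58,046; volume = 9,180 m³; S = 6.323 ppt
After stage 2: salt = 58,046 + 1,050×34.5 = 94,271; volume = 10,230 m³
S = 94,271 / 10,230 = 9.2152 ppt

9.22 ppt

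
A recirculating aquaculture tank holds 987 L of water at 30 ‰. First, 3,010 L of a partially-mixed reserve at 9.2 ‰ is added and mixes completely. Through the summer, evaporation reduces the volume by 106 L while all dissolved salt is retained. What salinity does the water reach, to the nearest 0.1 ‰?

14.7 ‰

After mixing: salt = 987×30 + 3,010×9.2 = 57,302; volume = 3,997 L
After evaporation: salt unchanged = 57,302; volume = 3,997 − 106 = 3,891 L
S = 57,302 / 3,891 = 14.7268 ‰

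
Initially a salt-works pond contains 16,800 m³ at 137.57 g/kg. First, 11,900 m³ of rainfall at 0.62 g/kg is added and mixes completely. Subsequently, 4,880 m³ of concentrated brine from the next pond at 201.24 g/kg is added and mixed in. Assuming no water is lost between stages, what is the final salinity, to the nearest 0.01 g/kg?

Mass of salt is conserved:
Initial salt = 16,800×137.57 = 2,311,176
After stage 1: salt = 2,311,176 + 11,900×0.62 = 2,318,554; volume = 28,700 m³; S = 80.786 g/kg
After stage 2: salt = 2,318,554 + 4,880×201.24 = 3,300,605.2; volume = 33,580 m³
S = 3,300,605.2 / 33,580 = 98.2908 g/kg

98.29 g/kg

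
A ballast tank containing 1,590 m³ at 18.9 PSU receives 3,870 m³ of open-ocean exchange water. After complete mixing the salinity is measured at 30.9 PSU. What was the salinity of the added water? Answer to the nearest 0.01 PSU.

Salt balance: 1,590×18.9 + 3,870×S = 5,460×30.9
30,051 + 3,870·S = 168,714
S = (168,714 − 30,051) / 3,870 = 35.8302 PSU

35.83 PSU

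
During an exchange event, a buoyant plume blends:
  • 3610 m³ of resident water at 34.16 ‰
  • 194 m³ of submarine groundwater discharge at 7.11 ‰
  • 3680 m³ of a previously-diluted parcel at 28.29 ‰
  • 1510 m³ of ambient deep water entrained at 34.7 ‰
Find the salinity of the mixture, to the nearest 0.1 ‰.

By conservation of dissolved salt,
salt = 3,610×34.16 + 194×7.11 + 3,680×28.29 + 1,510×34.7 = 123,317.6 + 1,379.34 + 104,107.2 + 52,397 = 281,201.14
volume = 3,610 + 194 + 3,680 + 1,510 = 8,994 m³
S = 281,201.14 / 8,994 = 31.265 ‰

31.3 ‰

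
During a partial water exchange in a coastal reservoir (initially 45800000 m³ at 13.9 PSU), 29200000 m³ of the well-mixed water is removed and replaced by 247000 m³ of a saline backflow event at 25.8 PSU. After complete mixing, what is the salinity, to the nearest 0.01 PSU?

14.07 PSU

Remaining after removal: 16,600,000 m³ at 13.9 PSU (salt = 230,740,000)
After addition: salt = 230,740,000 + 247,000×25.8 = 237,112,600; volume = 16,847,000 m³
S = 237,112,600 / 16,847,000 = 14.0745 PSU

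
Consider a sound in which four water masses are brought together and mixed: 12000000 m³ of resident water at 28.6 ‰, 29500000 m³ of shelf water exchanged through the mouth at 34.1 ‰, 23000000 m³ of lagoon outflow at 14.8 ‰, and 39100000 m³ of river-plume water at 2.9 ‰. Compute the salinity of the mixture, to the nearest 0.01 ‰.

17.40 ‰

Conserving salt mass:
salt = 12,000,000×28.6 + 29,500,000×34.1 + 23,000,000×14.8 + 39,100,000×2.9 = 343,200,000 + 1,005,950,000 + 340,400,000 + 113,390,000 = 1,802,940,000
volume = 12,000,000 + 29,500,000 + 23,000,000 + 39,100,000 = 103,600,000 m³
S = 1,802,940,000 / 103,600,000 = 17.4029 ‰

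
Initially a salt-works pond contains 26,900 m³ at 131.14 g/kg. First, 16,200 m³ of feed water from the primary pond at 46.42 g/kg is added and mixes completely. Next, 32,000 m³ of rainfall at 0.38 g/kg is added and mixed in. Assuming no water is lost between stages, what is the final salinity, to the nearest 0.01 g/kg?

57.15 g/kg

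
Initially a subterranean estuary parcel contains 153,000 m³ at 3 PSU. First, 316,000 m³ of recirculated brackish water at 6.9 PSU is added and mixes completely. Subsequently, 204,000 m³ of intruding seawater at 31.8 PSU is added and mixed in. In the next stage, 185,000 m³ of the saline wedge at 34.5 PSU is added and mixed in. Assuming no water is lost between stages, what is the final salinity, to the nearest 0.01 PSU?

18.08 PSU

Weighted by volume,
Initial salt = 153,000×3 = 459,000
After stage 1: salt = 459,000 + 316,000×6.9 = 2,639,400; volume = 469,000 m³; S = 5.628 PSU
After stage 2: salt = 2,639,400 + 204,000×31.8 = 9,126,600; volume = 673,000 m³; S = 13.561 PSU
After stage 3: salt = 9,126,600 + 185,000×34.5 = 15,509,100; volume = 858,000 m³
S = 15,509,100 / 858,000 = 18.0759 PSU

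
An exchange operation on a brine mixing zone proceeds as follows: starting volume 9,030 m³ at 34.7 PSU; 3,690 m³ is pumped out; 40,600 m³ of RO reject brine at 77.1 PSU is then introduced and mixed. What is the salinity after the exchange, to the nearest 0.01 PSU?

72.17 PSU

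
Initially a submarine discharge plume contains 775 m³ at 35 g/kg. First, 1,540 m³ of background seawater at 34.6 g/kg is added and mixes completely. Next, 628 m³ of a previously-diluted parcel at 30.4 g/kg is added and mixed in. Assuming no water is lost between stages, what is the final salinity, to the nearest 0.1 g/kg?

33.8 g/kg

Conserving salt mass:
Initial salt = 775×35 = 27,125
After stage 1: salt = 27,125 + 1,540×34.6 = 80,409; volume = 2,315 m³; S = 34.734 g/kg
After stage 2: salt = 80,409 + 628×30.4 = 99,500.2; volume = 2,943 m³
S = 99,500.2 / 2,943 = 33.8091 g/kg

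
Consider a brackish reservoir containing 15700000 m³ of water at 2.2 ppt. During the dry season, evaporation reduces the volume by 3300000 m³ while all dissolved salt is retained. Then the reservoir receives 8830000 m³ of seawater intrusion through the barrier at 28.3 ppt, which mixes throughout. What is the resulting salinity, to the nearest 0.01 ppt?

13.40 ppt

After evaporation: salt = 15,700,000×2.2 = 34,540,000; volume = 15,700,000 − 3,300,000 = 12,400,000 m³
After mixing: salt = 34,540,000 + 8,830,000×28.3 = 284,429,000; volume = 12,400,000 + 8,830,000 = 21,230,000 m³
S = 284,429,000 / 21,230,000 = 13.3975 ppt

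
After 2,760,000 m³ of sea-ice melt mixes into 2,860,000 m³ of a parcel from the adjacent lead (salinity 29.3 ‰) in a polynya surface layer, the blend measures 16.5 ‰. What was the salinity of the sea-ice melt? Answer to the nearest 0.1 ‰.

3.2 ‰

Salt balance: 2,860,000×29.3 + 2,760,000×S = 5,620,000×16.5
83,798,000 + 2,760,000·S = 92,730,000
S = (92,730,000 − 83,798,000) / 2,760,000 = 3.2362 ‰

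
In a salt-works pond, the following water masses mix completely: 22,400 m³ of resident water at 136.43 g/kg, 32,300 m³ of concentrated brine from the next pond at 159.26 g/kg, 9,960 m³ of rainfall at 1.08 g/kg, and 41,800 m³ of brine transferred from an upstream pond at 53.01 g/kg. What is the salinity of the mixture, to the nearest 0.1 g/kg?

Salt balance:
salt = 22,400×136.43 + 32,300×159.26 + 9,960×1.08 + 41,800×53.01 = 3,056,032 + 5,144,098 + 10,756.8 + 2,215,818 = 10,426,704.8
volume = 22,400 + 32,300 + 9,960 + 41,800 = 106,460 m³
S = 10,426,704.8 / 106,460 = 97.94 g/kg

97.9 g/kg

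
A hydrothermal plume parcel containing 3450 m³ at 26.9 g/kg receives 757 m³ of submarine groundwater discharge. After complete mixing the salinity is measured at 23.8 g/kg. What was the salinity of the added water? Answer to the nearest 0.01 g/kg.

9.67 g/kg

Salt balance: 3,450×26.9 + 757×S = 4,207×23.8
92,805 + 757·S = 100,126.6
S = (100,126.6 − 92,805) / 757 = 9.6719 g/kg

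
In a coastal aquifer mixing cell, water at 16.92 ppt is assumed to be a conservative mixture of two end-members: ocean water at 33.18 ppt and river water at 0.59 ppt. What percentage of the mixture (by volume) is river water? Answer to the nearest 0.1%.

Let f be the freshwater fraction. Salt balance per unit volume:
f×0.59 + (1−f)×33.18 = 16.92
f = (33.18 − 16.92) / (33.18 − 0.59) = 16.26/32.59 = 0.4989

49.9%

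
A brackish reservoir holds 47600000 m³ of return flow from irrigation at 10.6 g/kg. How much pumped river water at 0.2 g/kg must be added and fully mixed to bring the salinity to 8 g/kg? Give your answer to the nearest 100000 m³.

15900000 m³

Salt balance: 47,600,000×10.6 + V×0.2 = (47,600,000+V)×8
504,560,000 + 0.2V = 380,800,000 + 8V
123,760,000 = 7.8V
V = 15,866,666.67 m³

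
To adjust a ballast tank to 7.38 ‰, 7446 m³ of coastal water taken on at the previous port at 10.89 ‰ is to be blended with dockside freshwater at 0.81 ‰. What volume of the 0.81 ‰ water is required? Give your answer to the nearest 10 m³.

3980 m³

Salt balance: 7,446×10.89 + V×0.81 = (7,446+V)×7.38
81,086.94 + 0.81V = 54,951.48 + 7.38V
26,135.46 = 6.57V
V = 3,978 m³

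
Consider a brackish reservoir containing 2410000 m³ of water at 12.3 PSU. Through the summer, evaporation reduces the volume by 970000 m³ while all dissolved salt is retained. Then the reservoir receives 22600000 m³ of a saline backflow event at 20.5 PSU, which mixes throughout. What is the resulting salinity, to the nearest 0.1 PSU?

20.5 PSU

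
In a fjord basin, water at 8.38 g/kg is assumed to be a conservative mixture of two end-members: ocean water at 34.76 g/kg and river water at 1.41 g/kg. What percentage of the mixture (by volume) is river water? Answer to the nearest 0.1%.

79.1%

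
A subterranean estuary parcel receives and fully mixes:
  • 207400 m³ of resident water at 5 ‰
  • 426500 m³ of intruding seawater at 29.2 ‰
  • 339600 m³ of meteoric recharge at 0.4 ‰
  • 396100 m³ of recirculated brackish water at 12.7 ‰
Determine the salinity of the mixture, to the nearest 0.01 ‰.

13.62 ‰

Mass of salt is conserved:
salt = 207,400×5 + 426,500×29.2 + 339,600×0.4 + 396,100×12.7 = 1,037,000 + 12,453,800 + 135,840 + 5,030,470 = 18,657,110
volume = 207,400 + 426,500 + 339,600 + 396,100 = 1,369,600 m³
S = 18,657,110 / 1,369,600 = 13.6223 ‰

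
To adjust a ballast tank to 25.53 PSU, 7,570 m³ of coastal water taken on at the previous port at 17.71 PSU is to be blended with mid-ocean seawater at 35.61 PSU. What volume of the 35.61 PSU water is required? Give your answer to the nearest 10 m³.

5870 m³

Salt balance: 7,570×17.71 + V×35.61 = (7,570+V)×25.53
134,064.7 + 35.61V = 193,262.1 + 25.53V
59,197.4 = 10.08V
V = 5,872.76 m³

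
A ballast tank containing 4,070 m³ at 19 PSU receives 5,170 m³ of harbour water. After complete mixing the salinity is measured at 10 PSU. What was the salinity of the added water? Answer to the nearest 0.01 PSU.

2.91 PSU

Salt balance: 4,070×19 + 5,170×S = 9,240×10
77,330 + 5,170·S = 92,400
S = (92,400 − 77,330) / 5,170 = 2.9149 PSU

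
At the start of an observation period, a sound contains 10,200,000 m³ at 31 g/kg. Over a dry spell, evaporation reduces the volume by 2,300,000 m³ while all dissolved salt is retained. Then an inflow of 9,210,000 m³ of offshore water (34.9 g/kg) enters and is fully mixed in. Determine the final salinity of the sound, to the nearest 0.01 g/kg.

After evaporation: salt = 10,200,000×31 = 316,200,000; volume = 10,200,000 − 2,300,000 = 7,900,000 m³
After mixing: salt = 316,200,000 + 9,210,000×34.9 = 637,629,000; volume = 7,900,000 + 9,210,000 = 17,110,000 m³
S = 637,629,000 / 17,110,000 = 37.2665 g/kg

37.27 g/kg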